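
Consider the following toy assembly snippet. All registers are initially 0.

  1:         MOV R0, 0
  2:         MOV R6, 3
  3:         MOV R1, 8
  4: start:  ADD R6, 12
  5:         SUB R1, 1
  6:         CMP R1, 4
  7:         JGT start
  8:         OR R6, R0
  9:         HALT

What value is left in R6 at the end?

51

R0=0
R6=3
R1=8
R6=3+12=15
R1=8-1=7
CMP R1, 4  (cmp 7,4)
JGT start: taken
R6=15+12=27
R1=7-1=6
CMP R1, 4  (cmp 6,4)
JGT start: taken
R6=27+12=39
R1=6-1=5
CMP R1, 4  (cmp 5,4)
JGT start: taken
R6=39+12=51
R1=5-1=4
CMP R1, 4  (cmp 4,4)
JGT start: not taken
R6=51|0=51
halt.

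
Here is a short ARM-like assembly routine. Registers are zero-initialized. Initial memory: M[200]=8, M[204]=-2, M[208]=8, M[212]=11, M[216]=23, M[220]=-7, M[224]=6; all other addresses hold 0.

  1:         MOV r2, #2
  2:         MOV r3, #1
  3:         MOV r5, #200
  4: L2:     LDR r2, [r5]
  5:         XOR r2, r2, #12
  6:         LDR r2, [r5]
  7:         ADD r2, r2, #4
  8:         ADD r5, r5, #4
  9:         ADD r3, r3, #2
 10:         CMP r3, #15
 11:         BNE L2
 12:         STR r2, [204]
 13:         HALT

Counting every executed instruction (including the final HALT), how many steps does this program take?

after MOV r2, #2: r2=2
after MOV r3, #1: r3=1
after MOV r5, #200: r5=200
after LDR r2, [r5]: r2=M[200]=8
after XOR r2, r2, #12: r2=8^12=4
after LDR r2, [r5]: r2=M[200]=8
after ADD r2, r2, #4: r2=8+4=12
after ADD r5, r5, #4: r5=200+4=204
after ADD r3, r3, #2: r3=1+2=3
CMP r3, #15  (cmp 3,15)
BNE L2: taken
after LDR r2, [r5]: r2=M[204]=-2
after XOR r2, r2, #12: r2=(-2)^12=-14
after LDR r2, [r5]: r2=M[204]=-2
after ADD r2, r2, #4: r2=(-2)+4=2
after ADD r5, r5, #4: r5=204+4=208
after ADD r3, r3, #2: r3=3+2=5
CMP r3, #15  (cmp 5,15)
BNE L2: taken
after LDR r2, [r5]: r2=M[208]=8
after XOR r2, r2, #12: r2=8^12=4
after LDR r2, [r5]: r2=M[208]=8
after ADD r2, r2, #4: r2=8+4=12
after ADD r5, r5, #4: r5=208+4=212
after ADD r3, r3, #2: r3=5+2=7
CMP r3, #15  (cmp 7,15)
BNE L2: taken
after LDR r2, [r5]: r2=M[212]=11
after XOR r2, r2, #12: r2=11^12=7
after LDR r2, [r5]: r2=M[212]=11
after ADD r2, r2, #4: r2=11+4=15
after ADD r5, r5, #4: r5=212+4=216
after ADD r3, r3, #2: r3=7+2=9
CMP r3, #15  (cmp 9,15)
BNE L2: taken
after LDR r2, [r5]: r2=M[216]=23
after XOR r2, r2, #12: r2=23^12=27
after LDR r2, [r5]: r2=M[216]=23
after ADD r2, r2, #4: r2=23+4=27
after ADD r5, r5, #4: r5=216+4=220
after ADD r3, r3, #2: r3=9+2=11
CMP r3, #15  (cmp 11,15)
BNE L2: taken
after LDR r2, [r5]: r2=M[220]=-7
after XOR r2, r2, #12: r2=(-7)^12=-11
after LDR r2, [r5]: r2=M[220]=-7
after ADD r2, r2, #4: r2=(-7)+4=-3
after ADD r5, r5, #4: r5=220+4=224
after ADD r3, r3, #2: r3=11+2=13
CMP r3, #15  (cmp 13,15)
BNE L2: taken
after LDR r2, [r5]: r2=M[224]=6
after XOR r2, r2, #12: r2=6^12=10
after LDR r2, [r5]: r2=M[224]=6
after ADD r2, r2, #4: r2=6+4=10
after ADD r5, r5, #4: r5=224+4=228
after ADD r3, r3, #2: r3=13+2=15
CMP r3, #15  (cmp 15,15)
BNE L2: not taken
STR r2, [204] → M[204]=10
halt.
Total executed instructions: 61.

61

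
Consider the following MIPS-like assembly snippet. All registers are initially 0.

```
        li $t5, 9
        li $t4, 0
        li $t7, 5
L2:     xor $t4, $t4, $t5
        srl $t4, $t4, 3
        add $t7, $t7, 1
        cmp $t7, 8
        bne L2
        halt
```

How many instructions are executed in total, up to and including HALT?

19

li $t5, 9 → $t5=9
li $t4, 0 → $t4=0
li $t7, 5 → $t7=5
xor $t4, $t4, $t5 → $t4=0^9=9
srl $t4, $t4, 3 → $t4=9>>3=1
add $t7, $t7, 1 → $t7=5+1=6
cmp $t7, 8  (cmp 6,8)
bne L2: taken
xor $t4, $t4, $t5 → $t4=1^9=8
srl $t4, $t4, 3 → $t4=8>>3=1
add $t7, $t7, 1 → $t7=6+1=7
cmp $t7, 8  (cmp 7,8)
bne L2: taken
xor $t4, $t4, $t5 → $t4=1^9=8
srl $t4, $t4, 3 → $t4=8>>3=1
add $t7, $t7, 1 → $t7=7+1=8
cmp $t7, 8  (cmp 8,8)
bne L2: not taken
halt.
Total executed instructions: 19.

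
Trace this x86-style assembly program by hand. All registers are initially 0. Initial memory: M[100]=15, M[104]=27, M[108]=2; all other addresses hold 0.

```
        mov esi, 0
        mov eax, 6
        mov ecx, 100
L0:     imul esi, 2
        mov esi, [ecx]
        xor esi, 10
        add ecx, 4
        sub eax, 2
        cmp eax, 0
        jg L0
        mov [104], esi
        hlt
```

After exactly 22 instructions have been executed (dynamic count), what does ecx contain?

mov esi, 0 → esi=0
mov eax, 6 → eax=6
mov ecx, 100 → ecx=100
imul esi, 2 → esi=0*2=0
mov esi, [ecx] → esi=M[100]=15
xor esi, 10 → esi=15^10=5
add ecx, 4 → ecx=100+4=104
sub eax, 2 → eax=6-2=4
cmp eax, 0  (cmp 4,0)
jg L0: taken
imul esi, 2 → esi=5*2=10
mov esi, [ecx] → esi=M[104]=27
xor esi, 10 → esi=27^10=17
add ecx, 4 → ecx=104+4=108
sub eax, 2 → eax=4-2=2
cmp eax, 0  (cmp 2,0)
jg L0: taken
imul esi, 2 → esi=17*2=34
mov esi, [ecx] → esi=M[108]=2
xor esi, 10 → esi=2^10=8
add ecx, 4 → ecx=108+4=112
sub eax, 2 → eax=2-2=0
After step 22: ecx = 112.

112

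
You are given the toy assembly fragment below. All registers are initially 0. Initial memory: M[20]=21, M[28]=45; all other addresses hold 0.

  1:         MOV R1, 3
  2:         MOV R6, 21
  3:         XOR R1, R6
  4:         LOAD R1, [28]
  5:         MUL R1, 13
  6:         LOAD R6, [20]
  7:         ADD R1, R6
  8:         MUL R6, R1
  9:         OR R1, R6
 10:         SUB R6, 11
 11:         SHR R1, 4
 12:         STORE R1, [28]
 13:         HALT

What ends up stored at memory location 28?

831

after MOV R1, 3: R1=3
after MOV R6, 21: R6=21
after XOR R1, R6: R1=3^21=22
after LOAD R1, [28]: R1=M[28]=45
after MUL R1, 13: R1=45*13=585
after LOAD R6, [20]: R6=M[20]=21
after ADD R1, R6: R1=585+21=606
after MUL R6, R1: R6=21*606=12726
after OR R1, R6: R1=606|12726=13310
after SUB R6, 11: R6=12726-11=12715
after SHR R1, 4: R1=13310>>4=831
STORE R1, [28] → M[28]=831
halt.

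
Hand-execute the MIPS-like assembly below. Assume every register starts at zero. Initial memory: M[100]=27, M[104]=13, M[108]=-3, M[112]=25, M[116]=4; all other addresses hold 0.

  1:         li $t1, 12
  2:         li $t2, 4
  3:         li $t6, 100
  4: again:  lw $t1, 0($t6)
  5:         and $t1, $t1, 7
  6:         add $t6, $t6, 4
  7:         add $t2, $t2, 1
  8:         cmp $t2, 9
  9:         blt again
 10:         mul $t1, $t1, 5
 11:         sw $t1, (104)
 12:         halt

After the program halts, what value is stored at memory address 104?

20

after li $t1, 12: $t1=12
after li $t2, 4: $t2=4
after li $t6, 100: $t6=100
after lw $t1, 0($t6): $t1=M[100]=27
after and $t1, $t1, 7: $t1=27&7=3
after add $t6, $t6, 4: $t6=100+4=104
after add $t2, $t2, 1: $t2=4+1=5
cmp $t2, 9  (cmp 5,9)
blt again: taken
after lw $t1, 0($t6): $t1=M[104]=13
after and $t1, $t1, 7: $t1=13&7=5
after add $t6, $t6, 4: $t6=104+4=108
after add $t2, $t2, 1: $t2=5+1=6
cmp $t2, 9  (cmp 6,9)
blt again: taken
after lw $t1, 0($t6): $t1=M[108]=-3
after and $t1, $t1, 7: $t1=(-3)&7=5
after add $t6, $t6, 4: $t6=108+4=112
after add $t2, $t2, 1: $t2=6+1=7
cmp $t2, 9  (cmp 7,9)
blt again: taken
after lw $t1, 0($t6): $t1=M[112]=25
after and $t1, $t1, 7: $t1=25&7=1
after add $t6, $t6, 4: $t6=112+4=116
after add $t2, $t2, 1: $t2=7+1=8
cmp $t2, 9  (cmp 8,9)
blt again: taken
after lw $t1, 0($t6): $t1=M[116]=4
after and $t1, $t1, 7: $t1=4&7=4
after add $t6, $t6, 4: $t6=116+4=120
after add $t2, $t2, 1: $t2=8+1=9
cmp $t2, 9  (cmp 9,9)
blt again: not taken
after mul $t1, $t1, 5: $t1=4*5=20
sw $t1, (104) → M[104]=20
halt.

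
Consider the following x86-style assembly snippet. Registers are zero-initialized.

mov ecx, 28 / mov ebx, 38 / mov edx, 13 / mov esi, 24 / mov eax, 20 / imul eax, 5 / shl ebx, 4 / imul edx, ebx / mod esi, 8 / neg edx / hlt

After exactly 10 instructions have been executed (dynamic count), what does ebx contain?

608

ecx=28
ebx=38
edx=13
esi=24
eax=20
eax=20*5=100
ebx=38<<4=608
edx=13*608=7904
esi=24%8=0
edx=-(7904)=-7904
After step 10: ebx = 608.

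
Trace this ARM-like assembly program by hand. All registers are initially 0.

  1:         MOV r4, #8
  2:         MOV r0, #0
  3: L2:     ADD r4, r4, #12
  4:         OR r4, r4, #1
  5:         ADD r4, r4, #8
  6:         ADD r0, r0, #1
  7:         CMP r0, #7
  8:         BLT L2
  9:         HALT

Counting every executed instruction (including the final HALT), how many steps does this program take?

45

r4=8
r0=0
r4=8+12=20
r4=20|1=21
r4=21+8=29
r0=0+1=1
CMP r0, #7  (cmp 1,7)
BLT L2: taken
r4=29+12=41
r4=41|1=41
r4=41+8=49
r0=1+1=2
CMP r0, #7  (cmp 2,7)
BLT L2: taken
r4=49+12=61
r4=61|1=61
r4=61+8=69
r0=2+1=3
CMP r0, #7  (cmp 3,7)
BLT L2: taken
r4=69+12=81
r4=81|1=81
r4=81+8=89
r0=3+1=4
CMP r0, #7  (cmp 4,7)
BLT L2: taken
r4=89+12=101
r4=101|1=101
r4=101+8=109
r0=4+1=5
CMP r0, #7  (cmp 5,7)
BLT L2: taken
r4=109+12=121
r4=121|1=121
r4=121+8=129
r0=5+1=6
CMP r0, #7  (cmp 6,7)
BLT L2: taken
r4=129+12=141
r4=141|1=141
r4=141+8=149
r0=6+1=7
CMP r0, #7  (cmp 7,7)
BLT L2: not taken
halt.
Total executed instructions: 45.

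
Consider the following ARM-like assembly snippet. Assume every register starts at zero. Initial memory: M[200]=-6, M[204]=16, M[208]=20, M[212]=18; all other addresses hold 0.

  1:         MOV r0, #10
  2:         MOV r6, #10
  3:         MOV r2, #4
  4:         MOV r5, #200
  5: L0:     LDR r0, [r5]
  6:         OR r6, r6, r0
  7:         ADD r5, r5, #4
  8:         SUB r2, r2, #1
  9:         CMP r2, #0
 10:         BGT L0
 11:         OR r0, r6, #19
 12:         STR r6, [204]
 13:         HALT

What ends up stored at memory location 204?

r0=10
r6=10
r2=4
r5=200
r0=M[200]=-6
r6=10|(-6)=-6
r5=200+4=204
r2=4-1=3
CMP r2, #0  (cmp 3,0)
BGT L0: taken
r0=M[204]=16
r6=(-6)|16=-6
r5=204+4=208
r2=3-1=2
CMP r2, #0  (cmp 2,0)
BGT L0: taken
r0=M[208]=20
r6=(-6)|20=-2
r5=208+4=212
r2=2-1=1
CMP r2, #0  (cmp 1,0)
BGT L0: taken
r0=M[212]=18
r6=(-2)|18=-2
r5=212+4=216
r2=1-1=0
CMP r2, #0  (cmp 0,0)
BGT L0: not taken
r0=(-2)|19=-1
STR r6, [204] → M[204]=-2
halt.

-2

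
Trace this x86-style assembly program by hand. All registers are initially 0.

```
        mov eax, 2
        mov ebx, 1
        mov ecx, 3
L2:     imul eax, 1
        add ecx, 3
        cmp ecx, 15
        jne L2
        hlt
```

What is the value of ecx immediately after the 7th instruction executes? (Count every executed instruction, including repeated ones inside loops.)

6

eax=2
ebx=1
ecx=3
eax=2*1=2
ecx=3+3=6
cmp ecx, 15  (cmp 6,15)
jne L2: taken
After step 7: ecx = 6.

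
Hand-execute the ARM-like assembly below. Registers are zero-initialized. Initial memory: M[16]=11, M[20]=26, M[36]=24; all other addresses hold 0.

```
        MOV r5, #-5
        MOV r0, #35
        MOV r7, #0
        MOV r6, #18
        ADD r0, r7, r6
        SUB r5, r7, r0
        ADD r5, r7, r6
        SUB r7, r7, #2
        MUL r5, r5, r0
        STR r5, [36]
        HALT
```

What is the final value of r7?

-2

after MOV r5, #-5: r5=-5
after MOV r0, #35: r0=35
after MOV r7, #0: r7=0
after MOV r6, #18: r6=18
after ADD r0, r7, r6: r0=0+18=18
after SUB r5, r7, r0: r5=0-18=-18
after ADD r5, r7, r6: r5=0+18=18
after SUB r7, r7, #2: r7=0-2=-2
after MUL r5, r5, r0: r5=18*18=324
STR r5, [36] → M[36]=324
halt.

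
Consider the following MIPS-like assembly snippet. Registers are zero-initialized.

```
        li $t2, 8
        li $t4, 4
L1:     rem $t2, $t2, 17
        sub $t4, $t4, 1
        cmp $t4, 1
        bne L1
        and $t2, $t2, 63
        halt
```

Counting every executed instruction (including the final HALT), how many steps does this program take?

after li $t2, 8: $t2=8
after li $t4, 4: $t4=4
after rem $t2, $t2, 17: $t2=8%17=8
after sub $t4, $t4, 1: $t4=4-1=3
cmp $t4, 1  (cmp 3,1)
bne L1: taken
after rem $t2, $t2, 17: $t2=8%17=8
after sub $t4, $t4, 1: $t4=3-1=2
cmp $t4, 1  (cmp 2,1)
bne L1: taken
after rem $t2, $t2, 17: $t2=8%17=8
after sub $t4, $t4, 1: $t4=2-1=1
cmp $t4, 1  (cmp 1,1)
bne L1: not taken
after and $t2, $t2, 63: $t2=8&63=8
halt.
Total executed instructions: 16.

16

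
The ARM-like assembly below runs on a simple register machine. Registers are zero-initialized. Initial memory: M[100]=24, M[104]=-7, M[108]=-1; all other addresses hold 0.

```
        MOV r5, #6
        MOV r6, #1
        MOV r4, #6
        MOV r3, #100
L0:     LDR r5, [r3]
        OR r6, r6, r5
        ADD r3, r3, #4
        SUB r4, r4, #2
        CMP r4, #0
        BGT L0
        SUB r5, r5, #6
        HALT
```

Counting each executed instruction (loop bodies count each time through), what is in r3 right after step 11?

MOV r5, #6 → r5=6
MOV r6, #1 → r6=1
MOV r4, #6 → r4=6
MOV r3, #100 → r3=100
LDR r5, [r3] → r5=M[100]=24
OR r6, r6, r5 → r6=1|24=25
ADD r3, r3, #4 → r3=100+4=104
SUB r4, r4, #2 → r4=6-2=4
CMP r4, #0  (cmp 4,0)
BGT L0: taken
LDR r5, [r3] → r5=M[104]=-7
After step 11: r3 = 104.

104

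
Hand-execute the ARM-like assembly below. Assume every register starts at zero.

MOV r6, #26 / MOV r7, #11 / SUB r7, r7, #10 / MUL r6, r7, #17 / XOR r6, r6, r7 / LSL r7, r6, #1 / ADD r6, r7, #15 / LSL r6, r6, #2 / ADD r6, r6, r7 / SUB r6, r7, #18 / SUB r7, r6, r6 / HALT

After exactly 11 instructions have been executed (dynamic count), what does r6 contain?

MOV r6, #26 → r6=26
MOV r7, #11 → r7=11
SUB r7, r7, #10 → r7=11-10=1
MUL r6, r7, #17 → r6=1*17=17
XOR r6, r6, r7 → r6=17^1=16
LSL r7, r6, #1 → r7=16<<1=32
ADD r6, r7, #15 → r6=32+15=47
LSL r6, r6, #2 → r6=47<<2=188
ADD r6, r6, r7 → r6=188+32=220
SUB r6, r7, #18 → r6=32-18=14
SUB r7, r6, r6 → r7=14-14=0
After step 11: r6 = 14.

14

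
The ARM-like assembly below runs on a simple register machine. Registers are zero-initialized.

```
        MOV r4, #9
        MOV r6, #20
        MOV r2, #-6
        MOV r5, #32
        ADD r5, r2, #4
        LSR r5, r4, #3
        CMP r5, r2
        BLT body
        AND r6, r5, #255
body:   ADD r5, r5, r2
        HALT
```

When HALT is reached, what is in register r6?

1

r4=9
r6=20
r2=-6
r5=32
r5=(-6)+4=-2
r5=9>>3=1
CMP r5, r2  (cmp 1,-6)
BLT body: not taken
r6=1&255=1
r5=1+(-6)=-5
halt.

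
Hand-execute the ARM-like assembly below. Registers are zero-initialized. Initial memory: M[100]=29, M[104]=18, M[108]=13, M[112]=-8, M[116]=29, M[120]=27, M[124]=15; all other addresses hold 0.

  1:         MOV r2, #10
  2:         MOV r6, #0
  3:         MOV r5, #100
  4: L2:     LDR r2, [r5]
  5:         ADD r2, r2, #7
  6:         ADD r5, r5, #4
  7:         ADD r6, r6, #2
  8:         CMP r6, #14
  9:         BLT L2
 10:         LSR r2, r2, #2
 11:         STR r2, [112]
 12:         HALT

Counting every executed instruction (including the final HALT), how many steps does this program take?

48

MOV r2, #10 → r2=10
MOV r6, #0 → r6=0
MOV r5, #100 → r5=100
LDR r2, [r5] → r2=M[100]=29
ADD r2, r2, #7 → r2=29+7=36
ADD r5, r5, #4 → r5=100+4=104
ADD r6, r6, #2 → r6=0+2=2
CMP r6, #14  (cmp 2,14)
BLT L2: taken
LDR r2, [r5] → r2=M[104]=18
ADD r2, r2, #7 → r2=18+7=25
ADD r5, r5, #4 → r5=104+4=108
ADD r6, r6, #2 → r6=2+2=4
CMP r6, #14  (cmp 4,14)
BLT L2: taken
LDR r2, [r5] → r2=M[108]=13
ADD r2, r2, #7 → r2=13+7=20
ADD r5, r5, #4 → r5=108+4=112
ADD r6, r6, #2 → r6=4+2=6
CMP r6, #14  (cmp 6,14)
BLT L2: taken
LDR r2, [r5] → r2=M[112]=-8
ADD r2, r2, #7 → r2=(-8)+7=-1
ADD r5, r5, #4 → r5=112+4=116
ADD r6, r6, #2 → r6=6+2=8
CMP r6, #14  (cmp 8,14)
BLT L2: taken
LDR r2, [r5] → r2=M[116]=29
ADD r2, r2, #7 → r2=29+7=36
ADD r5, r5, #4 → r5=116+4=120
ADD r6, r6, #2 → r6=8+2=10
CMP r6, #14  (cmp 10,14)
BLT L2: taken
LDR r2, [r5] → r2=M[120]=27
ADD r2, r2, #7 → r2=27+7=34
ADD r5, r5, #4 → r5=120+4=124
ADD r6, r6, #2 → r6=10+2=12
CMP r6, #14  (cmp 12,14)
BLT L2: taken
LDR r2, [r5] → r2=M[124]=15
ADD r2, r2, #7 → r2=15+7=22
ADD r5, r5, #4 → r5=124+4=128
ADD r6, r6, #2 → r6=12+2=14
CMP r6, #14  (cmp 14,14)
BLT L2: not taken
LSR r2, r2, #2 → r2=22>>2=5
STR r2, [112] → M[112]=5
halt.
Total executed instructions: 48.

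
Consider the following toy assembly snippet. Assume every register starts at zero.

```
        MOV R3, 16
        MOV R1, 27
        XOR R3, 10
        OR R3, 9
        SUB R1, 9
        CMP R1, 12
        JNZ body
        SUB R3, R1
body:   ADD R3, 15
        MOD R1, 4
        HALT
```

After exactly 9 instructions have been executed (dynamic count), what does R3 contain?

after MOV R3, 16: R3=16
after MOV R1, 27: R1=27
after XOR R3, 10: R3=16^10=26
after OR R3, 9: R3=26|9=27
after SUB R1, 9: R1=27-9=18
CMP R1, 12  (cmp 18,12)
JNZ body: taken
after ADD R3, 15: R3=27+15=42
after MOD R1, 4: R1=18%4=2
After step 9: R3 = 42.

42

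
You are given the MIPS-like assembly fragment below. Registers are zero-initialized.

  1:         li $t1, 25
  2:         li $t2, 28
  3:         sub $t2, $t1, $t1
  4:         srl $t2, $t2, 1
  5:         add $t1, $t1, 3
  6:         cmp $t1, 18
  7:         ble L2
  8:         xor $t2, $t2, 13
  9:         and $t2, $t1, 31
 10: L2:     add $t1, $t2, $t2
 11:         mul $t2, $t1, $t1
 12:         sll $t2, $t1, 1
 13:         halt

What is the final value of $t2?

112

after li $t1, 25: $t1=25
after li $t2, 28: $t2=28
after sub $t2, $t1, $t1: $t2=25-25=0
after srl $t2, $t2, 1: $t2=0>>1=0
after add $t1, $t1, 3: $t1=25+3=28
cmp $t1, 18  (cmp 28,18)
ble L2: not taken
after xor $t2, $t2, 13: $t2=0^13=13
after and $t2, $t1, 31: $t2=28&31=28
after add $t1, $t2, $t2: $t1=28+28=56
after mul $t2, $t1, $t1: $t2=56*56=3136
after sll $t2, $t1, 1: $t2=56<<1=112
halt.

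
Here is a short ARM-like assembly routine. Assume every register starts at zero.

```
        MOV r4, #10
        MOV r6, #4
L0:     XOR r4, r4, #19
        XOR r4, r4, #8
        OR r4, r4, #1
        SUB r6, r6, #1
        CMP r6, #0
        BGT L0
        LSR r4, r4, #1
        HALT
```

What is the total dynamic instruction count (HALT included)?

r4=10
r6=4
r4=10^19=25
r4=25^8=17
r4=17|1=17
r6=4-1=3
CMP r6, #0  (cmp 3,0)
BGT L0: taken
r4=17^19=2
r4=2^8=10
r4=10|1=11
r6=3-1=2
CMP r6, #0  (cmp 2,0)
BGT L0: taken
r4=11^19=24
r4=24^8=16
r4=16|1=17
r6=2-1=1
CMP r6, #0  (cmp 1,0)
BGT L0: taken
r4=17^19=2
r4=2^8=10
r4=10|1=11
r6=1-1=0
CMP r6, #0  (cmp 0,0)
BGT L0: not taken
r4=11>>1=5
halt.
Total executed instructions: 28.

28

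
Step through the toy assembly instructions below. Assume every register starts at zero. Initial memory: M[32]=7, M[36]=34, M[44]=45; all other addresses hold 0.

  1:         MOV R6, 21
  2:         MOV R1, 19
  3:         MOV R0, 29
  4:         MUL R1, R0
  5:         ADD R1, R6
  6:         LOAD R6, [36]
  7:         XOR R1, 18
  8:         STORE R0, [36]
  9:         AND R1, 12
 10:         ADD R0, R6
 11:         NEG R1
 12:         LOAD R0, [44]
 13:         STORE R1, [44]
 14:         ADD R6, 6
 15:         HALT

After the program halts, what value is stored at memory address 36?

29

MOV R6, 21 → R6=21
MOV R1, 19 → R1=19
MOV R0, 29 → R0=29
MUL R1, R0 → R1=19*29=551
ADD R1, R6 → R1=551+21=572
LOAD R6, [36] → R6=M[36]=34
XOR R1, 18 → R1=572^18=558
STORE R0, [36] → M[36]=29
AND R1, 12 → R1=558&12=12
ADD R0, R6 → R0=29+34=63
NEG R1 → R1=-(12)=-12
LOAD R0, [44] → R0=M[44]=45
STORE R1, [44] → M[44]=-12
ADD R6, 6 → R6=34+6=40
halt.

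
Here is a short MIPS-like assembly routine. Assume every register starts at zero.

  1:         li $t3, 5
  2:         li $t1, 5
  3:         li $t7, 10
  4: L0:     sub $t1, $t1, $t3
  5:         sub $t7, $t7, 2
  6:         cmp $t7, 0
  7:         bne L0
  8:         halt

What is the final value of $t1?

-20

after li $t3, 5: $t3=5
after li $t1, 5: $t1=5
after li $t7, 10: $t7=10
after sub $t1, $t1, $t3: $t1=5-5=0
after sub $t7, $t7, 2: $t7=10-2=8
cmp $t7, 0  (cmp 8,0)
bne L0: taken
after sub $t1, $t1, $t3: $t1=0-5=-5
after sub $t7, $t7, 2: $t7=8-2=6
cmp $t7, 0  (cmp 6,0)
bne L0: taken
after sub $t1, $t1, $t3: $t1=(-5)-5=-10
after sub $t7, $t7, 2: $t7=6-2=4
cmp $t7, 0  (cmp 4,0)
bne L0: taken
after sub $t1, $t1, $t3: $t1=(-10)-5=-15
after sub $t7, $t7, 2: $t7=4-2=2
cmp $t7, 0  (cmp 2,0)
bne L0: taken
after sub $t1, $t1, $t3: $t1=(-15)-5=-20
after sub $t7, $t7, 2: $t7=2-2=0
cmp $t7, 0  (cmp 0,0)
bne L0: not taken
halt.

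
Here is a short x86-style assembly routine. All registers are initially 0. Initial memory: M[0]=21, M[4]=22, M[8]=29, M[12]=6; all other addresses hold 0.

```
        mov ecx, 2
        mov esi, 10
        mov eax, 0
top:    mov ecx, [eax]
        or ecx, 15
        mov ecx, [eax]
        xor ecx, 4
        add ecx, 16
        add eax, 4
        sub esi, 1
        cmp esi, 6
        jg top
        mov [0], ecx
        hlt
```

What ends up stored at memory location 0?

18

ecx=2
esi=10
eax=0
ecx=M[0]=21
ecx=21|15=31
ecx=M[0]=21
ecx=21^4=17
ecx=17+16=33
eax=0+4=4
esi=10-1=9
cmp esi, 6  (cmp 9,6)
jg top: taken
ecx=M[4]=22
ecx=22|15=31
ecx=M[4]=22
ecx=22^4=18
ecx=18+16=34
eax=4+4=8
esi=9-1=8
cmp esi, 6  (cmp 8,6)
jg top: taken
ecx=M[8]=29
ecx=29|15=31
ecx=M[8]=29
ecx=29^4=25
ecx=25+16=41
eax=8+4=12
esi=8-1=7
cmp esi, 6  (cmp 7,6)
jg top: taken
ecx=M[12]=6
ecx=6|15=15
ecx=M[12]=6
ecx=6^4=2
ecx=2+16=18
eax=12+4=16
esi=7-1=6
cmp esi, 6  (cmp 6,6)
jg top: not taken
mov [0], ecx → M[0]=18
halt.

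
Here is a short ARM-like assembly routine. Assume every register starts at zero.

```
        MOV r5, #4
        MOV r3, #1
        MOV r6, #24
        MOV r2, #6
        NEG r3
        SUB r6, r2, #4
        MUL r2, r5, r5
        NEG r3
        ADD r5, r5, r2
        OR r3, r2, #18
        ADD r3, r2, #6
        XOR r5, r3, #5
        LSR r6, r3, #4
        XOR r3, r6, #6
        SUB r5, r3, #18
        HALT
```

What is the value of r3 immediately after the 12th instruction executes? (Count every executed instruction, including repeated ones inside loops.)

22

MOV r5, #4 → r5=4
MOV r3, #1 → r3=1
MOV r6, #24 → r6=24
MOV r2, #6 → r2=6
NEG r3 → r3=-(1)=-1
SUB r6, r2, #4 → r6=6-4=2
MUL r2, r5, r5 → r2=4*4=16
NEG r3 → r3=-(-1)=1
ADD r5, r5, r2 → r5=4+16=20
OR r3, r2, #18 → r3=16|18=18
ADD r3, r2, #6 → r3=16+6=22
XOR r5, r3, #5 → r5=22^5=19
After step 12: r3 = 22.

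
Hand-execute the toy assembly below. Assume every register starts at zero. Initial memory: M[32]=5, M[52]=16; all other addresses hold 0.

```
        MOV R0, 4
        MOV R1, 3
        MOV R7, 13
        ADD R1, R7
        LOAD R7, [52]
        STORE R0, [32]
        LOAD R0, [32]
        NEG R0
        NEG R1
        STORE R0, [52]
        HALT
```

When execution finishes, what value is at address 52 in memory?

-4

MOV R0, 4 → R0=4
MOV R1, 3 → R1=3
MOV R7, 13 → R7=13
ADD R1, R7 → R1=3+13=16
LOAD R7, [52] → R7=M[52]=16
STORE R0, [32] → M[32]=4
LOAD R0, [32] → R0=M[32]=4
NEG R0 → R0=-(4)=-4
NEG R1 → R1=-(16)=-16
STORE R0, [52] → M[52]=-4
halt.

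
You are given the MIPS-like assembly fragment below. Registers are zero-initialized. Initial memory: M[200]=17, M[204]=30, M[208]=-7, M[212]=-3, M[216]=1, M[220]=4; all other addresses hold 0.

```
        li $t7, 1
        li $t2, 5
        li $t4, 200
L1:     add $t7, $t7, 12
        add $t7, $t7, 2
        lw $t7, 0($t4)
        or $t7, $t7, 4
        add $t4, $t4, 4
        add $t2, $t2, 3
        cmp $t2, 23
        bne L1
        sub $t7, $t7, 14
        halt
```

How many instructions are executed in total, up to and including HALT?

53

after li $t7, 1: $t7=1
after li $t2, 5: $t2=5
after li $t4, 200: $t4=200
after add $t7, $t7, 12: $t7=1+12=13
after add $t7, $t7, 2: $t7=13+2=15
after lw $t7, 0($t4): $t7=M[200]=17
after or $t7, $t7, 4: $t7=17|4=21
after add $t4, $t4, 4: $t4=200+4=204
after add $t2, $t2, 3: $t2=5+3=8
cmp $t2, 23  (cmp 8,23)
bne L1: taken
after add $t7, $t7, 12: $t7=21+12=33
after add $t7, $t7, 2: $t7=33+2=35
after lw $t7, 0($t4): $t7=M[204]=30
after or $t7, $t7, 4: $t7=30|4=30
after add $t4, $t4, 4: $t4=204+4=208
after add $t2, $t2, 3: $t2=8+3=11
cmp $t2, 23  (cmp 11,23)
bne L1: taken
after add $t7, $t7, 12: $t7=30+12=42
after add $t7, $t7, 2: $t7=42+2=44
after lw $t7, 0($t4): $t7=M[208]=-7
after or $t7, $t7, 4: $t7=(-7)|4=-3
after add $t4, $t4, 4: $t4=208+4=212
after add $t2, $t2, 3: $t2=11+3=14
cmp $t2, 23  (cmp 14,23)
bne L1: taken
after add $t7, $t7, 12: $t7=(-3)+12=9
after add $t7, $t7, 2: $t7=9+2=11
after lw $t7, 0($t4): $t7=M[212]=-3
after or $t7, $t7, 4: $t7=(-3)|4=-3
after add $t4, $t4, 4: $t4=212+4=216
after add $t2, $t2, 3: $t2=14+3=17
cmp $t2, 23  (cmp 17,23)
bne L1: taken
after add $t7, $t7, 12: $t7=(-3)+12=9
after add $t7, $t7, 2: $t7=9+2=11
after lw $t7, 0($t4): $t7=M[216]=1
after or $t7, $t7, 4: $t7=1|4=5
after add $t4, $t4, 4: $t4=216+4=220
after add $t2, $t2, 3: $t2=17+3=20
cmp $t2, 23  (cmp 20,23)
bne L1: taken
after add $t7, $t7, 12: $t7=5+12=17
after add $t7, $t7, 2: $t7=17+2=19
after lw $t7, 0($t4): $t7=M[220]=4
after or $t7, $t7, 4: $t7=4|4=4
after add $t4, $t4, 4: $t4=220+4=224
after add $t2, $t2, 3: $t2=20+3=23
cmp $t2, 23  (cmp 23,23)
bne L1: not taken
after sub $t7, $t7, 14: $t7=4-14=-10
halt.
Total executed instructions: 53.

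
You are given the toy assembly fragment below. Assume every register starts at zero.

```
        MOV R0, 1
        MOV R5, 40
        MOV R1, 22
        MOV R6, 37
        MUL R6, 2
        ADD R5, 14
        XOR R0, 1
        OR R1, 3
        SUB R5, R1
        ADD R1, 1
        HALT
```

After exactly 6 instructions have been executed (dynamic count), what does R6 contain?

74

MOV R0, 1 → R0=1
MOV R5, 40 → R5=40
MOV R1, 22 → R1=22
MOV R6, 37 → R6=37
MUL R6, 2 → R6=37*2=74
ADD R5, 14 → R5=40+14=54
After step 6: R6 = 74.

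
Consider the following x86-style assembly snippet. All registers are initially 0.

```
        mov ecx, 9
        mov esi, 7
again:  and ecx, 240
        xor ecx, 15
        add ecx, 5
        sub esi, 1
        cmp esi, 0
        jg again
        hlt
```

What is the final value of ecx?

mov ecx, 9 → ecx=9
mov esi, 7 → esi=7
and ecx, 240 → ecx=9&240=0
xor ecx, 15 → ecx=0^15=15
add ecx, 5 → ecx=15+5=20
sub esi, 1 → esi=7-1=6
cmp esi, 0  (cmp 6,0)
jg again: taken
and ecx, 240 → ecx=20&240=16
xor ecx, 15 → ecx=16^15=31
add ecx, 5 → ecx=31+5=36
sub esi, 1 → esi=6-1=5
cmp esi, 0  (cmp 5,0)
jg again: taken
and ecx, 240 → ecx=36&240=32
xor ecx, 15 → ecx=32^15=47
add ecx, 5 → ecx=47+5=52
sub esi, 1 → esi=5-1=4
cmp esi, 0  (cmp 4,0)
jg again: taken
and ecx, 240 → ecx=52&240=48
xor ecx, 15 → ecx=48^15=63
add ecx, 5 → ecx=63+5=68
sub esi, 1 → esi=4-1=3
cmp esi, 0  (cmp 3,0)
jg again: taken
and ecx, 240 → ecx=68&240=64
xor ecx, 15 → ecx=64^15=79
add ecx, 5 → ecx=79+5=84
sub esi, 1 → esi=3-1=2
cmp esi, 0  (cmp 2,0)
jg again: taken
and ecx, 240 → ecx=84&240=80
xor ecx, 15 → ecx=80^15=95
add ecx, 5 → ecx=95+5=100
sub esi, 1 → esi=2-1=1
cmp esi, 0  (cmp 1,0)
jg again: taken
and ecx, 240 → ecx=100&240=96
xor ecx, 15 → ecx=96^15=111
add ecx, 5 → ecx=111+5=116
sub esi, 1 → esi=1-1=0
cmp esi, 0  (cmp 0,0)
jg again: not taken
halt.

116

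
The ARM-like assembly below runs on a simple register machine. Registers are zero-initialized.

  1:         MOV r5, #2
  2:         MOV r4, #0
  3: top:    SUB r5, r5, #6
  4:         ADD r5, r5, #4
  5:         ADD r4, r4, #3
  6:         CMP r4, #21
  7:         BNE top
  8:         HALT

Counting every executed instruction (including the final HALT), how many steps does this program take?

MOV r5, #2 → r5=2
MOV r4, #0 → r4=0
SUB r5, r5, #6 → r5=2-6=-4
ADD r5, r5, #4 → r5=(-4)+4=0
ADD r4, r4, #3 → r4=0+3=3
CMP r4, #21  (cmp 3,21)
BNE top: taken
SUB r5, r5, #6 → r5=0-6=-6
ADD r5, r5, #4 → r5=(-6)+4=-2
ADD r4, r4, #3 → r4=3+3=6
CMP r4, #21  (cmp 6,21)
BNE top: taken
SUB r5, r5, #6 → r5=(-2)-6=-8
ADD r5, r5, #4 → r5=(-8)+4=-4
ADD r4, r4, #3 → r4=6+3=9
CMP r4, #21  (cmp 9,21)
BNE top: taken
SUB r5, r5, #6 → r5=(-4)-6=-10
ADD r5, r5, #4 → r5=(-10)+4=-6
ADD r4, r4, #3 → r4=9+3=12
CMP r4, #21  (cmp 12,21)
BNE top: taken
SUB r5, r5, #6 → r5=(-6)-6=-12
ADD r5, r5, #4 → r5=(-12)+4=-8
ADD r4, r4, #3 → r4=12+3=15
CMP r4, #21  (cmp 15,21)
BNE top: taken
SUB r5, r5, #6 → r5=(-8)-6=-14
ADD r5, r5, #4 → r5=(-14)+4=-10
ADD r4, r4, #3 → r4=15+3=18
CMP r4, #21  (cmp 18,21)
BNE top: taken
SUB r5, r5, #6 → r5=(-10)-6=-16
ADD r5, r5, #4 → r5=(-16)+4=-12
ADD r4, r4, #3 → r4=18+3=21
CMP r4, #21  (cmp 21,21)
BNE top: not taken
halt.
Total executed instructions: 38.

38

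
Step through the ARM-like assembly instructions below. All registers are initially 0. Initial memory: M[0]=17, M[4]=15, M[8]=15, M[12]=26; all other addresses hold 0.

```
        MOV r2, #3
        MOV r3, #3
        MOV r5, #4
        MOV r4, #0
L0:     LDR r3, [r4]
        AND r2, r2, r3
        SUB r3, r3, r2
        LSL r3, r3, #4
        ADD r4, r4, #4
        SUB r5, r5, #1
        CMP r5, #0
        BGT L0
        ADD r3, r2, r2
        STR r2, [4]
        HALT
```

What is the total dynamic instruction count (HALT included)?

39

after MOV r2, #3: r2=3
after MOV r3, #3: r3=3
after MOV r5, #4: r5=4
after MOV r4, #0: r4=0
after LDR r3, [r4]: r3=M[0]=17
after AND r2, r2, r3: r2=3&17=1
after SUB r3, r3, r2: r3=17-1=16
after LSL r3, r3, #4: r3=16<<4=256
after ADD r4, r4, #4: r4=0+4=4
after SUB r5, r5, #1: r5=4-1=3
CMP r5, #0  (cmp 3,0)
BGT L0: taken
after LDR r3, [r4]: r3=M[4]=15
after AND r2, r2, r3: r2=1&15=1
after SUB r3, r3, r2: r3=15-1=14
after LSL r3, r3, #4: r3=14<<4=224
after ADD r4, r4, #4: r4=4+4=8
after SUB r5, r5, #1: r5=3-1=2
CMP r5, #0  (cmp 2,0)
BGT L0: taken
after LDR r3, [r4]: r3=M[8]=15
after AND r2, r2, r3: r2=1&15=1
after SUB r3, r3, r2: r3=15-1=14
after LSL r3, r3, #4: r3=14<<4=224
after ADD r4, r4, #4: r4=8+4=12
after SUB r5, r5, #1: r5=2-1=1
CMP r5, #0  (cmp 1,0)
BGT L0: taken
after LDR r3, [r4]: r3=M[12]=26
after AND r2, r2, r3: r2=1&26=0
after SUB r3, r3, r2: r3=26-0=26
after LSL r3, r3, #4: r3=26<<4=416
after ADD r4, r4, #4: r4=12+4=16
after SUB r5, r5, #1: r5=1-1=0
CMP r5, #0  (cmp 0,0)
BGT L0: not taken
after ADD r3, r2, r2: r3=0+0=0
STR r2, [4] → M[4]=0
halt.
Total executed instructions: 39.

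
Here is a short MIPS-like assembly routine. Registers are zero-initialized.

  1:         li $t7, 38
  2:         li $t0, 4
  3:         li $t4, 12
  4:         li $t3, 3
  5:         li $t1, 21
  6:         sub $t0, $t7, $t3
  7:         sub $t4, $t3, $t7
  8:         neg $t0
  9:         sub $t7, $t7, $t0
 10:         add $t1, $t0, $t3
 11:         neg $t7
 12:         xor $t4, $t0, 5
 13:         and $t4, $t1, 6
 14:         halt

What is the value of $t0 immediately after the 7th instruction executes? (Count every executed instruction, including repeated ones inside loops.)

35

li $t7, 38 → $t7=38
li $t0, 4 → $t0=4
li $t4, 12 → $t4=12
li $t3, 3 → $t3=3
li $t1, 21 → $t1=21
sub $t0, $t7, $t3 → $t0=38-3=35
sub $t4, $t3, $t7 → $t4=3-38=-35
After step 7: $t0 = 35.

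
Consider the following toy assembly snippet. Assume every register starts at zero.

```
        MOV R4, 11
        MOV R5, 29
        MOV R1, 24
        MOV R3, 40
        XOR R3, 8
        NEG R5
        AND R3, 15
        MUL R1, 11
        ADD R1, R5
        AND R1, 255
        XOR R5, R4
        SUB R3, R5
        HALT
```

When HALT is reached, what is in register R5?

-24

after MOV R4, 11: R4=11
after MOV R5, 29: R5=29
after MOV R1, 24: R1=24
after MOV R3, 40: R3=40
after XOR R3, 8: R3=40^8=32
after NEG R5: R5=-(29)=-29
after AND R3, 15: R3=32&15=0
after MUL R1, 11: R1=24*11=264
after ADD R1, R5: R1=264+(-29)=235
after AND R1, 255: R1=235&255=235
after XOR R5, R4: R5=(-29)^11=-24
after SUB R3, R5: R3=0-(-24)=24
halt.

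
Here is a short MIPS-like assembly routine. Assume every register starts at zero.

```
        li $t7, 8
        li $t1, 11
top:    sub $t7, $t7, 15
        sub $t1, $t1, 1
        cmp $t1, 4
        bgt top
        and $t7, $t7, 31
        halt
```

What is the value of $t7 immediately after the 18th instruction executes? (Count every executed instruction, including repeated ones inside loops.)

-52

$t7=8
$t1=11
$t7=8-15=-7
$t1=11-1=10
cmp $t1, 4  (cmp 10,4)
bgt top: taken
$t7=(-7)-15=-22
$t1=10-1=9
cmp $t1, 4  (cmp 9,4)
bgt top: taken
$t7=(-22)-15=-37
$t1=9-1=8
cmp $t1, 4  (cmp 8,4)
bgt top: taken
$t7=(-37)-15=-52
$t1=8-1=7
cmp $t1, 4  (cmp 7,4)
bgt top: taken
After step 18: $t7 = -52.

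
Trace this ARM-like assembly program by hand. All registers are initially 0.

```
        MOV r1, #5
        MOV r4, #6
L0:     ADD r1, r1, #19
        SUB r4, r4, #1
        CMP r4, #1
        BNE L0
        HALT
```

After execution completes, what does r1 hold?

r1=5
r4=6
r1=5+19=24
r4=6-1=5
CMP r4, #1  (cmp 5,1)
BNE L0: taken
r1=24+19=43
r4=5-1=4
CMP r4, #1  (cmp 4,1)
BNE L0: taken
r1=43+19=62
r4=4-1=3
CMP r4, #1  (cmp 3,1)
BNE L0: taken
r1=62+19=81
r4=3-1=2
CMP r4, #1  (cmp 2,1)
BNE L0: taken
r1=81+19=100
r4=2-1=1
CMP r4, #1  (cmp 1,1)
BNE L0: not taken
halt.

100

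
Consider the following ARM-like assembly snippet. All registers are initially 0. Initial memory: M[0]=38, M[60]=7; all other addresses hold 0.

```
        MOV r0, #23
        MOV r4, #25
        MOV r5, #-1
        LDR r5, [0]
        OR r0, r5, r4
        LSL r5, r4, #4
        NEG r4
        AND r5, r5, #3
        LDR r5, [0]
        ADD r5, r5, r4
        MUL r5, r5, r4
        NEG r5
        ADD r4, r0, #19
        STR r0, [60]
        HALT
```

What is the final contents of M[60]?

63

after MOV r0, #23: r0=23
after MOV r4, #25: r4=25
after MOV r5, #-1: r5=-1
after LDR r5, [0]: r5=M[0]=38
after OR r0, r5, r4: r0=38|25=63
after LSL r5, r4, #4: r5=25<<4=400
after NEG r4: r4=-(25)=-25
after AND r5, r5, #3: r5=400&3=0
after LDR r5, [0]: r5=M[0]=38
after ADD r5, r5, r4: r5=38+(-25)=13
after MUL r5, r5, r4: r5=13*(-25)=-325
after NEG r5: r5=-(-325)=325
after ADD r4, r0, #19: r4=63+19=82
STR r0, [60] → M[60]=63
halt.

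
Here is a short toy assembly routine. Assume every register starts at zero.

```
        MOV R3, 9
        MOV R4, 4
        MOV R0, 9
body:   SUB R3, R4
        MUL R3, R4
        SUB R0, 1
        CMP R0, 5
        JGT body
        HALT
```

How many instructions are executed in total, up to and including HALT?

MOV R3, 9 → R3=9
MOV R4, 4 → R4=4
MOV R0, 9 → R0=9
SUB R3, R4 → R3=9-4=5
MUL R3, R4 → R3=5*4=20
SUB R0, 1 → R0=9-1=8
CMP R0, 5  (cmp 8,5)
JGT body: taken
SUB R3, R4 → R3=20-4=16
MUL R3, R4 → R3=16*4=64
SUB R0, 1 → R0=8-1=7
CMP R0, 5  (cmp 7,5)
JGT body: taken
SUB R3, R4 → R3=64-4=60
MUL R3, R4 → R3=60*4=240
SUB R0, 1 → R0=7-1=6
CMP R0, 5  (cmp 6,5)
JGT body: taken
SUB R3, R4 → R3=240-4=236
MUL R3, R4 → R3=236*4=944
SUB R0, 1 → R0=6-1=5
CMP R0, 5  (cmp 5,5)
JGT body: not taken
halt.
Total executed instructions: 24.

24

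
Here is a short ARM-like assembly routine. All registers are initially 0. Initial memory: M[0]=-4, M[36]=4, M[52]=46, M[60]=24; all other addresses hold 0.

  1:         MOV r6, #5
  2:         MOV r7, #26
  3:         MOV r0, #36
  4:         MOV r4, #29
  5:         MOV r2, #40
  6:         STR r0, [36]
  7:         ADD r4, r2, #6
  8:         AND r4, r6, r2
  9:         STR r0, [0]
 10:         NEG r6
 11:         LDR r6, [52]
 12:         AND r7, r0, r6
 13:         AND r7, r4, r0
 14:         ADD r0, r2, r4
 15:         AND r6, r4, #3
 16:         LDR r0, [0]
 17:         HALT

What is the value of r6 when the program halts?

0

after MOV r6, #5: r6=5
after MOV r7, #26: r7=26
after MOV r0, #36: r0=36
after MOV r4, #29: r4=29
after MOV r2, #40: r2=40
STR r0, [36] → M[36]=36
after ADD r4, r2, #6: r4=40+6=46
after AND r4, r6, r2: r4=5&40=0
STR r0, [0] → M[0]=36
after NEG r6: r6=-(5)=-5
after LDR r6, [52]: r6=M[52]=46
after AND r7, r0, r6: r7=36&46=36
after AND r7, r4, r0: r7=0&36=0
after ADD r0, r2, r4: r0=40+0=40
after AND r6, r4, #3: r6=0&3=0
after LDR r0, [0]: r0=M[0]=36
halt.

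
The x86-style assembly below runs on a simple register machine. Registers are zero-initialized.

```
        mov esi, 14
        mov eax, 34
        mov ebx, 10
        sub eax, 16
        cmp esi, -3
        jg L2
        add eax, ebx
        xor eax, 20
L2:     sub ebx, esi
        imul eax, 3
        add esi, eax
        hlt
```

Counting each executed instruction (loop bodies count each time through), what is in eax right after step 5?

mov esi, 14 → esi=14
mov eax, 34 → eax=34
mov ebx, 10 → ebx=10
sub eax, 16 → eax=34-16=18
cmp esi, -3  (cmp 14,-3)
After step 5: eax = 18.

18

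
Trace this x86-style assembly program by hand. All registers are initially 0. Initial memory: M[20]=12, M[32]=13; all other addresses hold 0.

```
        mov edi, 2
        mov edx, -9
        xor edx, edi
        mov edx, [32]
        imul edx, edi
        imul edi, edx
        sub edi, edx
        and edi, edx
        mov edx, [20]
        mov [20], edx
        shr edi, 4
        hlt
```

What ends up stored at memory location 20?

mov edi, 2 → edi=2
mov edx, -9 → edx=-9
xor edx, edi → edx=(-9)^2=-11
mov edx, [32] → edx=M[32]=13
imul edx, edi → edx=13*2=26
imul edi, edx → edi=2*26=52
sub edi, edx → edi=52-26=26
and edi, edx → edi=26&26=26
mov edx, [20] → edx=M[20]=12
mov [20], edx → M[20]=12
shr edi, 4 → edi=26>>4=1
halt.

12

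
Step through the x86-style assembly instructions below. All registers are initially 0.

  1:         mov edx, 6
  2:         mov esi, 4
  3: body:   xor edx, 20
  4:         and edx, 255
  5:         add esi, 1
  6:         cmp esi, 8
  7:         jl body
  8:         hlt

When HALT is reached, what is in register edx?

after mov edx, 6: edx=6
after mov esi, 4: esi=4
after xor edx, 20: edx=6^20=18
after and edx, 255: edx=18&255=18
after add esi, 1: esi=4+1=5
cmp esi, 8  (cmp 5,8)
jl body: taken
after xor edx, 20: edx=18^20=6
after and edx, 255: edx=6&255=6
after add esi, 1: esi=5+1=6
cmp esi, 8  (cmp 6,8)
jl body: taken
after xor edx, 20: edx=6^20=18
after and edx, 255: edx=18&255=18
after add esi, 1: esi=6+1=7
cmp esi, 8  (cmp 7,8)
jl body: taken
after xor edx, 20: edx=18^20=6
after and edx, 255: edx=6&255=6
after add esi, 1: esi=7+1=8
cmp esi, 8  (cmp 8,8)
jl body: not taken
halt.

6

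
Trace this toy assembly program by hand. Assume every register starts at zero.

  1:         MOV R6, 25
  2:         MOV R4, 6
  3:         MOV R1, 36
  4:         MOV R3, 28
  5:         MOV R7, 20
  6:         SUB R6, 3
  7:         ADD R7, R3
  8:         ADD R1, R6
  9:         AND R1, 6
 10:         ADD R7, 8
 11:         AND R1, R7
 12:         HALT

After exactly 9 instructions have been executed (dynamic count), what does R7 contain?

48

R6=25
R4=6
R1=36
R3=28
R7=20
R6=25-3=22
R7=20+28=48
R1=36+22=58
R1=58&6=2
After step 9: R7 = 48.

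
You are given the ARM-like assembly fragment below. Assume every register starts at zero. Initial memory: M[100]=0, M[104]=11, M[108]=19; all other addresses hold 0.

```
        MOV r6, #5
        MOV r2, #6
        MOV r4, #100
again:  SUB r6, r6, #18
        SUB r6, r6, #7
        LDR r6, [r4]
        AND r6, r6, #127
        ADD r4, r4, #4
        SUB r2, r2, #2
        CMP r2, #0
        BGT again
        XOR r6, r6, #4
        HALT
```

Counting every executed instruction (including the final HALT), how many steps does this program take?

29

MOV r6, #5 → r6=5
MOV r2, #6 → r2=6
MOV r4, #100 → r4=100
SUB r6, r6, #18 → r6=5-18=-13
SUB r6, r6, #7 → r6=(-13)-7=-20
LDR r6, [r4] → r6=M[100]=0
AND r6, r6, #127 → r6=0&127=0
ADD r4, r4, #4 → r4=100+4=104
SUB r2, r2, #2 → r2=6-2=4
CMP r2, #0  (cmp 4,0)
BGT again: taken
SUB r6, r6, #18 → r6=0-18=-18
SUB r6, r6, #7 → r6=(-18)-7=-25
LDR r6, [r4] → r6=M[104]=11
AND r6, r6, #127 → r6=11&127=11
ADD r4, r4, #4 → r4=104+4=108
SUB r2, r2, #2 → r2=4-2=2
CMP r2, #0  (cmp 2,0)
BGT again: taken
SUB r6, r6, #18 → r6=11-18=-7
SUB r6, r6, #7 → r6=(-7)-7=-14
LDR r6, [r4] → r6=M[108]=19
AND r6, r6, #127 → r6=19&127=19
ADD r4, r4, #4 → r4=108+4=112
SUB r2, r2, #2 → r2=2-2=0
CMP r2, #0  (cmp 0,0)
BGT again: not taken
XOR r6, r6, #4 → r6=19^4=23
halt.
Total executed instructions: 29.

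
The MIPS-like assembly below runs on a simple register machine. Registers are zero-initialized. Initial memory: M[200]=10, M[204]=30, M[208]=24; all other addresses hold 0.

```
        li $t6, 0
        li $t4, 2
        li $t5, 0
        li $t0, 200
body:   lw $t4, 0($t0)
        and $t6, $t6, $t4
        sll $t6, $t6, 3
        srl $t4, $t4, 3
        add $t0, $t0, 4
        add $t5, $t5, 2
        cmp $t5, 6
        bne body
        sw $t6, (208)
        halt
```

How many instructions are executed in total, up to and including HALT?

after li $t6, 0: $t6=0
after li $t4, 2: $t4=2
after li $t5, 0: $t5=0
after li $t0, 200: $t0=200
after lw $t4, 0($t0): $t4=M[200]=10
after and $t6, $t6, $t4: $t6=0&10=0
after sll $t6, $t6, 3: $t6=0<<3=0
after srl $t4, $t4, 3: $t4=10>>3=1
after add $t0, $t0, 4: $t0=200+4=204
after add $t5, $t5, 2: $t5=0+2=2
cmp $t5, 6  (cmp 2,6)
bne body: taken
after lw $t4, 0($t0): $t4=M[204]=30
after and $t6, $t6, $t4: $t6=0&30=0
after sll $t6, $t6, 3: $t6=0<<3=0
after srl $t4, $t4, 3: $t4=30>>3=3
after add $t0, $t0, 4: $t0=204+4=208
after add $t5, $t5, 2: $t5=2+2=4
cmp $t5, 6  (cmp 4,6)
bne body: taken
after lw $t4, 0($t0): $t4=M[208]=24
after and $t6, $t6, $t4: $t6=0&24=0
after sll $t6, $t6, 3: $t6=0<<3=0
after srl $t4, $t4, 3: $t4=24>>3=3
after add $t0, $t0, 4: $t0=208+4=212
after add $t5, $t5, 2: $t5=4+2=6
cmp $t5, 6  (cmp 6,6)
bne body: not taken
sw $t6, (208) → M[208]=0
halt.
Total executed instructions: 30.

30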